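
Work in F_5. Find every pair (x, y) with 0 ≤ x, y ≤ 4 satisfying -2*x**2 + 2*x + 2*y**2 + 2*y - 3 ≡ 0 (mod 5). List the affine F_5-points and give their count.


Affine F_5-points: {(2, 2), (3, 0), (3, 4), (4, 2)}; count = 4.

For each of the 25 pairs (x, y) ∈ F_5², evaluate f(x, y) mod 5. Record the zeros.
  x = 0: [0↦2, 1↦1, 2↦4, 3↦1, 4↦2]  zeros at y ∈ ∅
  x = 1: [0↦2, 1↦1, 2↦4, 3↦1, 4↦2]  zeros at y ∈ ∅
  x = 2: [0↦3, 1↦2, 2↦0, 3↦2, 4↦3]  zeros at y ∈ {2}
  x = 3: [0↦0, 1↦4, 2↦2, 3↦4, 4↦0]  zeros at y ∈ {0, 4}
  x = 4: [0↦3, 1↦2, 2↦0, 3↦2, 4↦3]  zeros at y ∈ {2}
Collecting zeros: affine points = {(2, 2), (3, 0), (3, 4), (4, 2)}.
Total count |C(F_5)_aff| = 4.


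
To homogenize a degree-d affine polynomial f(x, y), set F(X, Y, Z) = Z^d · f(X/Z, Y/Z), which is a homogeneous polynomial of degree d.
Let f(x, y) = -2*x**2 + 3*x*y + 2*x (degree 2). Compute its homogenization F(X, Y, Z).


F(X, Y, Z) = -2*X**2 + 3*X*Y + 2*X*Z

deg(f) = 2.
Substitute x = X/Z, y = Y/Z into f, then multiply by Z^2.
  monomial -2·x^2·y^0 ↦ -2·X^2·Y^0·Z^0.
  monomial 3·x^1·y^1 ↦ 3·X^1·Y^1·Z^0.
  monomial 2·x^1·y^0 ↦ 2·X^1·Y^0·Z^1.
Collecting: F(X, Y, Z) = -2*X**2 + 3*X*Y + 2*X*Z.


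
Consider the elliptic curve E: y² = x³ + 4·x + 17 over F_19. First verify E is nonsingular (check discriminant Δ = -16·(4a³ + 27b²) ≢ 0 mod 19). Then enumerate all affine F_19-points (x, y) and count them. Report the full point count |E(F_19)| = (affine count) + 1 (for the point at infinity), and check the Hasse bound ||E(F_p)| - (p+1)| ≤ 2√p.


Affine points = {(0, 6), (0, 13), (11, 9), (11, 10), (12, 8), (12, 11), (13, 9), (13, 10), (14, 9), (14, 10), (16, 4), (16, 15), (17, 1), (17, 18)}; affine count = 14; |E(F_19)| = 15.

Discriminant check: Δ ∝ 4a³ + 27b² = 4·4³ + 27·17² = 4·64 + 27·289 ≡ 3 (mod 19). Nonzero ⇒ E is nonsingular.
For each x ∈ F_19, compute rhs = x³ + 4·x + 17 mod 19, then count y ∈ F_19 with y² ≡ rhs.
  x = 0: rhs = 17, matching y values: 6, 13 (2 points).
  x = 1: rhs = 3, matching y values: none (0 points).
  x = 2: rhs = 14, matching y values: none (0 points).
  x = 3: rhs = 18, matching y values: none (0 points).
  x = 4: rhs = 2, matching y values: none (0 points).
  x = 5: rhs = 10, matching y values: none (0 points).
  x = 6: rhs = 10, matching y values: none (0 points).
  x = 7: rhs = 8, matching y values: none (0 points).
  x = 8: rhs = 10, matching y values: none (0 points).
  x = 9: rhs = 3, matching y values: none (0 points).
  x = 10: rhs = 12, matching y values: none (0 points).
  x = 11: rhs = 5, matching y values: 9, 10 (2 points).
  x = 12: rhs = 7, matching y values: 8, 11 (2 points).
  x = 13: rhs = 5, matching y values: 9, 10 (2 points).
  x = 14: rhs = 5, matching y values: 9, 10 (2 points).
  x = 15: rhs = 13, matching y values: none (0 points).
  x = 16: rhs = 16, matching y values: 4, 15 (2 points).
  x = 17: rhs = 1, matching y values: 1, 18 (2 points).
  x = 18: rhs = 12, matching y values: none (0 points).
Total affine count: 14.
Full point count |E(F_19)| = 14 + 1 = 15.
Hasse bound: |15 − (19+1)| = |-5| = 5 ≤ 2√19 ≈ 8.7178 ✓.


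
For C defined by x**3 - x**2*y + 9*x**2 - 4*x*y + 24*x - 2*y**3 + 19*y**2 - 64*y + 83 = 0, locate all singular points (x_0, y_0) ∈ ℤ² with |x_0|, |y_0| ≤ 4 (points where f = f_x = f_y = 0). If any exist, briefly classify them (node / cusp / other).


Singular points: {(-2, 3)}; classification: cusp.

Compute partial derivatives:
  f_x = 3*x**2 - 2*x*y + 18*x - 4*y + 24.
  f_y = -x**2 - 4*x - 6*y**2 + 38*y - 64.
Scan x_0 ∈ {−4, ..., 4}. For each x_0, f_y(x_0, y) is a polynomial in y; find its integer roots y ∈ {−4, ..., 4}, then test f_x and f at those candidates.
  x = -4: f_y(-4, y) = -6*y**2 + 38*y - 64; no integer root y with |y| ≤ 4.
  x = -3: f_y(-3, y) = -6*y**2 + 38*y - 61; no integer root y with |y| ≤ 4.
  x = -2: f_y(-2, y) = -6*y**2 + 38*y - 60; vanishes at y ∈ {3}. (-2, 3): f_x = 0, f = 0 — SINGULAR.
  x = -1: f_y(-1, y) = -6*y**2 + 38*y - 61; no integer root y with |y| ≤ 4.
  x = 0: f_y(0, y) = -6*y**2 + 38*y - 64; no integer root y with |y| ≤ 4.
  x = 1: f_y(1, y) = -6*y**2 + 38*y - 69; no integer root y with |y| ≤ 4.
  x = 2: f_y(2, y) = -6*y**2 + 38*y - 76; no integer root y with |y| ≤ 4.
  x = 3: f_y(3, y) = -6*y**2 + 38*y - 85; no integer root y with |y| ≤ 4.
  x = 4: f_y(4, y) = -6*y**2 + 38*y - 96; no integer root y with |y| ≤ 4.
Only singular point on the grid: (-2, 3).
Classify: substitute x = -2 + u, y = 3 + v and expand: f = u**3 - u**2*v - 2*v**3 + v**2.
No constant or linear terms (consistent with a singular point). Quadratic part: v**2. Cubic part: u**3 - u**2*v - 2*v**3.
The quadratic part v**2 is a perfect square, so there is a single (double) tangent line v = 0, i.e. y = 3. Restricting the cubic part to that line (v = 0) leaves u**3 ≠ 0, so f is not divisible by v and the branch is v² ≈ -u**3 to lowest order — this is a cusp.
Classification: cusp.


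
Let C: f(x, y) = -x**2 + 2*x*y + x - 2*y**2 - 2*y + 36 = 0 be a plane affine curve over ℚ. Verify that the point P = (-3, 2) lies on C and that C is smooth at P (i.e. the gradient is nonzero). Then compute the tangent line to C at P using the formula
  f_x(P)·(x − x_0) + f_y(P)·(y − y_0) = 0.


Tangent line at P: 11*x - 16*y + 65 = 0.

Step 1: f(-3, 2) = 0, so P lies on C.
Step 2: partial derivatives
  f_x(x, y) = -2*x + 2*y + 1, f_y(x, y) = 2*x - 4*y - 2.
  f_x(P) = 11, f_y(P) = -16 (gradient nonzero, so P is smooth).
Step 3: tangent line at P: 11·(x − -3) + -16·(y − 2) = 0.
Expanding: 11*x - 16*y + 65 = 0.


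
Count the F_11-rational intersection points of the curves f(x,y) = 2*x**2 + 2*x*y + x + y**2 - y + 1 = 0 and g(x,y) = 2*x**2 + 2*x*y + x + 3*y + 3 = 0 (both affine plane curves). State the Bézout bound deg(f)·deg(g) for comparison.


Common zeros: ∅; count = 0; Bézout bound = 4.

deg(f) = 2, deg(g) = 2, so Bézout bound = 4.
Scan x ∈ F_11. For each x, list the y ∈ F_11 with f(x, y) ≡ 0 and those with g(x, y) ≡ 0 (mod 11); the common zeros in that column are the intersection.
  x = 0: f ≡ 0 at y ∈ ∅; g ≡ 0 at y ∈ {10}; common: ∅.
  x = 1: f ≡ 0 at y ∈ ∅; g ≡ 0 at y ∈ {1}; common: ∅.
  x = 2: f ≡ 0 at y ∈ {0, 8}; g ≡ 0 at y ∈ {6}; common: ∅.
  x = 3: f ≡ 0 at y ∈ {0, 6}; g ≡ 0 at y ∈ {1}; common: ∅.
  x = 4: f ≡ 0 at y ∈ {2}; g ≡ 0 at y ∈ ∅; common: ∅.
  x = 5: f ≡ 0 at y ∈ {1}; g ≡ 0 at y ∈ {4}; common: ∅.
  x = 6: f ≡ 0 at y ∈ {3, 8}; g ≡ 0 at y ∈ {10}; common: ∅.
  x = 7: f ≡ 0 at y ∈ {3, 6}; g ≡ 0 at y ∈ {4}; common: ∅.
  x = 8: f ≡ 0 at y ∈ ∅; g ≡ 0 at y ∈ {6}; common: ∅.
  x = 9: f ≡ 0 at y ∈ ∅; g ≡ 0 at y ∈ {9}; common: ∅.
  x = 10: f ≡ 0 at y ∈ {1, 2}; g ≡ 0 at y ∈ {7}; common: ∅.
Collecting: common zeros = ∅, so the count is 0.
Comparison with the Bézout bound: 0 ≤ 4 = deg(f)·deg(g), as expected for curves with no common component (the affine F_11-count falls short of the bound because intersections may lie at infinity, over extension fields, or carry multiplicity).


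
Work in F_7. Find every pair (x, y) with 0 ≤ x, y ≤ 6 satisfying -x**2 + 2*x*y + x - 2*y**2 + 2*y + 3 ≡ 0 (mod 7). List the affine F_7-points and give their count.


Affine F_7-points: {(0, 4), (2, 4), (2, 6), (4, 6), (5, 1), (5, 5), (6, 2), (6, 5)}; count = 8.

For each of the 49 pairs (x, y) ∈ F_7², evaluate f(x, y) mod 7. Record the zeros.
  x = 0: [0↦3, 1↦3, 2↦6, 3↦5, 4↦0, 5↦5, 6↦6]  zeros at y ∈ {4}
  x = 1: [0↦3, 1↦5, 2↦3, 3↦4, 4↦1, 5↦1, 6↦4]  zeros at y ∈ ∅
  x = 2: [0↦1, 1↦5, 2↦5, 3↦1, 4↦0, 5↦2, 6↦0]  zeros at y ∈ {4, 6}
  x = 3: [0↦4, 1↦3, 2↦5, 3↦3, 4↦4, 5↦1, 6↦1]  zeros at y ∈ ∅
  x = 4: [0↦5, 1↦6, 2↦3, 3↦3, 4↦6, 5↦5, 6↦0]  zeros at y ∈ {6}
  x = 5: [0↦4, 1↦0, 2↦6, 3↦1, 4↦6, 5↦0, 6↦4]  zeros at y ∈ {1, 5}
  x = 6: [0↦1, 1↦6, 2↦0, 3↦4, 4↦4, 5↦0, 6↦6]  zeros at y ∈ {2, 5}
Collecting zeros: affine points = {(0, 4), (2, 4), (2, 6), (4, 6), (5, 1), (5, 5), (6, 2), (6, 5)}.
Total count |C(F_7)_aff| = 8.


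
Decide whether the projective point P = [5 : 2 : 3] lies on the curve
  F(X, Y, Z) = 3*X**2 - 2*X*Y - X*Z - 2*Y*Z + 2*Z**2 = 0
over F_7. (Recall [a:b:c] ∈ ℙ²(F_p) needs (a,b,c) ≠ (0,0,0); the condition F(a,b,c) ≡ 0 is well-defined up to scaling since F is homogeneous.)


F(5,2,3) ≡ 4 (mod 7); P is NOT on the curve.

Evaluate F(5, 2, 3) term-by-term (mod 7).
  3*X**2 ↦ 3·25·1·1 = 75
  -2*X*Y ↦ -2·5·2·1 = -20
  -X*Z ↦ -1·5·1·3 = -15
  -2*Y*Z ↦ -2·1·2·3 = -12
  2*Z**2 ↦ 2·1·1·9 = 18
Sum: F(5, 2, 3) = (75) + (-20) + (-15) + (-12) + (18) = 46.
Reducing mod 7: 46 ≡ 4 (mod 7).
Since F(a, b, c) ≡ 4 ≠ 0 (mod 7), P does NOT lie on the curve.


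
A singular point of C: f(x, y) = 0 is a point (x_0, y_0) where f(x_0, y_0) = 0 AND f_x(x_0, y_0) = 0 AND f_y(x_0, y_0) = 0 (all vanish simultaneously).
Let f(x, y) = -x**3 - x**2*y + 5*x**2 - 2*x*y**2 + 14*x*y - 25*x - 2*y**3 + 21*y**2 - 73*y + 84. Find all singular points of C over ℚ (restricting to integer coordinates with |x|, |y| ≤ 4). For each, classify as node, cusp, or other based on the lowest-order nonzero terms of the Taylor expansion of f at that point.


Singular points: {(1, 3)}; classification: node.

Compute partial derivatives:
  f_x = -3*x**2 - 2*x*y + 10*x - 2*y**2 + 14*y - 25.
  f_y = -x**2 - 4*x*y + 14*x - 6*y**2 + 42*y - 73.
Scan x_0 ∈ {−4, ..., 4}. For each x_0, f_y(x_0, y) is a polynomial in y; find its integer roots y ∈ {−4, ..., 4}, then test f_x and f at those candidates.
  x = -4: f_y(-4, y) = -6*y**2 + 58*y - 145; no integer root y with |y| ≤ 4.
  x = -3: f_y(-3, y) = -6*y**2 + 54*y - 124; no integer root y with |y| ≤ 4.
  x = -2: f_y(-2, y) = -6*y**2 + 50*y - 105; no integer root y with |y| ≤ 4.
  x = -1: f_y(-1, y) = -6*y**2 + 46*y - 88; vanishes at y ∈ {4}. (-1, 4): f_x = -6 ≠ 0.
  x = 0: f_y(0, y) = -6*y**2 + 42*y - 73; no integer root y with |y| ≤ 4.
  x = 1: f_y(1, y) = -6*y**2 + 38*y - 60; vanishes at y ∈ {3}. (1, 3): f_x = 0, f = 0 — SINGULAR.
  x = 2: f_y(2, y) = -6*y**2 + 34*y - 49; no integer root y with |y| ≤ 4.
  x = 3: f_y(3, y) = -6*y**2 + 30*y - 40; no integer root y with |y| ≤ 4.
  x = 4: f_y(4, y) = -6*y**2 + 26*y - 33; no integer root y with |y| ≤ 4.
Only singular point on the grid: (1, 3).
Classify: substitute x = 1 + u, y = 3 + v and expand: f = -u**3 - u**2*v - u**2 - 2*u*v**2 - 2*v**3 + v**2.
No constant or linear terms (consistent with a singular point). Quadratic part: -u**2 + v**2. Cubic part: -u**3 - u**2*v - 2*u*v**2 - 2*v**3.
The quadratic part v**2 - u**2 = (v − u)(v + u) splits into two distinct linear factors, so there are two distinct tangent lines y − 3 = ±(x − 1) — this is a node (ordinary double point).
Classification: node.


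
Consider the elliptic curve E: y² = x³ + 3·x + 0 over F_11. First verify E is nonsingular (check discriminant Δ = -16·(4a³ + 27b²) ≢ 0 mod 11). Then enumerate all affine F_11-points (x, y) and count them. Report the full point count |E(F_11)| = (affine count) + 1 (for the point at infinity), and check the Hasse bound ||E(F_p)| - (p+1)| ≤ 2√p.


Affine points = {(0, 0), (1, 2), (1, 9), (2, 5), (2, 6), (3, 5), (3, 6), (6, 5), (6, 6), (7, 1), (7, 10)}; affine count = 11; |E(F_11)| = 12.

Discriminant check: Δ ∝ 4a³ + 27b² = 4·3³ + 27·0² = 4·27 + 27·0 ≡ 9 (mod 11). Nonzero ⇒ E is nonsingular.
For each x ∈ F_11, compute rhs = x³ + 3·x + 0 mod 11, then count y ∈ F_11 with y² ≡ rhs.
  x = 0: rhs = 0, matching y values: 0 (1 points).
  x = 1: rhs = 4, matching y values: 2, 9 (2 points).
  x = 2: rhs = 3, matching y values: 5, 6 (2 points).
  x = 3: rhs = 3, matching y values: 5, 6 (2 points).
  x = 4: rhs = 10, matching y values: none (0 points).
  x = 5: rhs = 8, matching y values: none (0 points).
  x = 6: rhs = 3, matching y values: 5, 6 (2 points).
  x = 7: rhs = 1, matching y values: 1, 10 (2 points).
  x = 8: rhs = 8, matching y values: none (0 points).
  x = 9: rhs = 8, matching y values: none (0 points).
  x = 10: rhs = 7, matching y values: none (0 points).
Total affine count: 11.
Full point count |E(F_11)| = 11 + 1 = 12.
Hasse bound: |12 − (11+1)| = |0| = 0 ≤ 2√11 ≈ 6.6332 ✓.


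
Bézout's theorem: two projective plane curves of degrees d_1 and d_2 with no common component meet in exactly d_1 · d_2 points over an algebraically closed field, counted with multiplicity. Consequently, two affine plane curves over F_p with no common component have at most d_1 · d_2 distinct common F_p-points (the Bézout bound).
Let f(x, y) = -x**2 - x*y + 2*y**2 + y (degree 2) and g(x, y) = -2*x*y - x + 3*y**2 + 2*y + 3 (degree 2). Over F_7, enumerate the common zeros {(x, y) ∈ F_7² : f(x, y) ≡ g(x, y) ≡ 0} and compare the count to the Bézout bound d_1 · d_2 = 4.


Common zeros: {(1, 2), (1, 5)}; count = 2; Bézout bound = 4.

deg(f) = 2, deg(g) = 2, so Bézout bound = 4.
Scan x ∈ F_7. For each x, list the y ∈ F_7 with f(x, y) ≡ 0 and those with g(x, y) ≡ 0 (mod 7); the common zeros in that column are the intersection.
  x = 0: f ≡ 0 at y ∈ {0, 3}; g ≡ 0 at y ∈ ∅; common: ∅.
  x = 1: f ≡ 0 at y ∈ {2, 5}; g ≡ 0 at y ∈ {2, 5}; common: {2, 5}.
  x = 2: f ≡ 0 at y ∈ ∅; g ≡ 0 at y ∈ ∅; common: ∅.
  x = 3: f ≡ 0 at y ∈ ∅; g ≡ 0 at y ∈ {0, 6}; common: ∅.
  x = 4: f ≡ 0 at y ∈ {2, 3}; g ≡ 0 at y ∈ ∅; common: ∅.
  x = 5: f ≡ 0 at y ∈ ∅; g ≡ 0 at y ∈ {1, 4}; common: ∅.
  x = 6: f ≡ 0 at y ∈ ∅; g ≡ 0 at y ∈ ∅; common: ∅.
Collecting: common zeros = {(1, 2), (1, 5)}, so the count is 2.
Comparison with the Bézout bound: 2 ≤ 4 = deg(f)·deg(g), as expected for curves with no common component (the affine F_7-count falls short of the bound because intersections may lie at infinity, over extension fields, or carry multiplicity).


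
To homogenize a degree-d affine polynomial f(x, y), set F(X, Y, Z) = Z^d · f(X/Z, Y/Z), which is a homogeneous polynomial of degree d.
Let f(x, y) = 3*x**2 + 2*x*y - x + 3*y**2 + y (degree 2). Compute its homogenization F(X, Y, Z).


F(X, Y, Z) = 3*X**2 + 2*X*Y - X*Z + 3*Y**2 + Y*Z

deg(f) = 2.
Substitute x = X/Z, y = Y/Z into f, then multiply by Z^2.
  monomial 3·x^2·y^0 ↦ 3·X^2·Y^0·Z^0.
  monomial 2·x^1·y^1 ↦ 2·X^1·Y^1·Z^0.
  monomial -1·x^1·y^0 ↦ -1·X^1·Y^0·Z^1.
  monomial 3·x^0·y^2 ↦ 3·X^0·Y^2·Z^0.
  monomial 1·x^0·y^1 ↦ 1·X^0·Y^1·Z^1.
Collecting: F(X, Y, Z) = 3*X**2 + 2*X*Y - X*Z + 3*Y**2 + Y*Z.


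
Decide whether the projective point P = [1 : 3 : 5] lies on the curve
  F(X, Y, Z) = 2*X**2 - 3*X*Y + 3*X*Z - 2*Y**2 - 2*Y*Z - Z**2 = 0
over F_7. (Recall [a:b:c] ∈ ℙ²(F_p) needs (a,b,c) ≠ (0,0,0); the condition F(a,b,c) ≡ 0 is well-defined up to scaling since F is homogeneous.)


F(1,3,5) ≡ 5 (mod 7); P is NOT on the curve.

Evaluate F(1, 3, 5) term-by-term (mod 7).
  2*X**2 ↦ 2·1·1·1 = 2
  -3*X*Y ↦ -3·1·3·1 = -9
  3*X*Z ↦ 3·1·1·5 = 15
  -2*Y**2 ↦ -2·1·9·1 = -18
  -2*Y*Z ↦ -2·1·3·5 = -30
  -Z**2 ↦ -1·1·1·25 = -25
Sum: F(1, 3, 5) = (2) + (-9) + (15) + (-18) + (-30) + (-25) = -65.
Reducing mod 7: -65 ≡ 5 (mod 7).
Since F(a, b, c) ≡ 5 ≠ 0 (mod 7), P does NOT lie on the curve.


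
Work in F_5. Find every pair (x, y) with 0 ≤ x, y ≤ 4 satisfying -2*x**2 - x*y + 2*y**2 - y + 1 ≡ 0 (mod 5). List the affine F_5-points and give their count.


Affine F_5-points: {(2, 2)}; count = 1.

For each of the 25 pairs (x, y) ∈ F_5², evaluate f(x, y) mod 5. Record the zeros.
  x = 0: [0↦1, 1↦2, 2↦2, 3↦1, 4↦4]  zeros at y ∈ ∅
  x = 1: [0↦4, 1↦4, 2↦3, 3↦1, 4↦3]  zeros at y ∈ ∅
  x = 2: [0↦3, 1↦2, 2↦0, 3↦2, 4↦3]  zeros at y ∈ {2}
  x = 3: [0↦3, 1↦1, 2↦3, 3↦4, 4↦4]  zeros at y ∈ ∅
  x = 4: [0↦4, 1↦1, 2↦2, 3↦2, 4↦1]  zeros at y ∈ ∅
Collecting zeros: affine points = {(2, 2)}.
Total count |C(F_5)_aff| = 1.


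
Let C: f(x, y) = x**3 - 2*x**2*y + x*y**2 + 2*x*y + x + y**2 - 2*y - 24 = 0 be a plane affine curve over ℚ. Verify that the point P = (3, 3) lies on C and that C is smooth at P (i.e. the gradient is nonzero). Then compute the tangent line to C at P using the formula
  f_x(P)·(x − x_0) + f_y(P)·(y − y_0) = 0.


Tangent line at P: 7*x + 10*y - 51 = 0.

Step 1: f(3, 3) = 0, so P lies on C.
Step 2: partial derivatives
  f_x(x, y) = 3*x**2 - 4*x*y + y**2 + 2*y + 1, f_y(x, y) = -2*x**2 + 2*x*y + 2*x + 2*y - 2.
  f_x(P) = 7, f_y(P) = 10 (gradient nonzero, so P is smooth).
Step 3: tangent line at P: 7·(x − 3) + 10·(y − 3) = 0.
Expanding: 7*x + 10*y - 51 = 0.


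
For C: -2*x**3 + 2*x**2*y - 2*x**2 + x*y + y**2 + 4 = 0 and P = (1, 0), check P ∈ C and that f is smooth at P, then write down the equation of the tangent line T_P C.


Tangent line at P: -10*x + 3*y + 10 = 0.

Step 1: f(1, 0) = 0, so P lies on C.
Step 2: partial derivatives
  f_x(x, y) = -6*x**2 + 4*x*y - 4*x + y, f_y(x, y) = 2*x**2 + x + 2*y.
  f_x(P) = -10, f_y(P) = 3 (gradient nonzero, so P is smooth).
Step 3: tangent line at P: -10·(x − 1) + 3·(y − 0) = 0.
Expanding: -10*x + 3*y + 10 = 0.


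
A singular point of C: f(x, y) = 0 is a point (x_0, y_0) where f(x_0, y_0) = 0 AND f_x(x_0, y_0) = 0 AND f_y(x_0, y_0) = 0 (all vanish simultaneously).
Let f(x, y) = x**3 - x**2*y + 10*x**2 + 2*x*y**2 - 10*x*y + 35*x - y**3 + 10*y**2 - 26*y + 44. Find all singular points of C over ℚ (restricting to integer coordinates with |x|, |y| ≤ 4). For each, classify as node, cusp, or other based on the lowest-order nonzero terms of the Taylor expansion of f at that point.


Singular points: {(-3, 1)}; classification: cusp.

Compute partial derivatives:
  f_x = 3*x**2 - 2*x*y + 20*x + 2*y**2 - 10*y + 35.
  f_y = -x**2 + 4*x*y - 10*x - 3*y**2 + 20*y - 26.
Scan x_0 ∈ {−4, ..., 4}. For each x_0, f_y(x_0, y) is a polynomial in y; find its integer roots y ∈ {−4, ..., 4}, then test f_x and f at those candidates.
  x = -4: f_y(-4, y) = -3*y**2 + 4*y - 2; no integer root y with |y| ≤ 4.
  x = -3: f_y(-3, y) = -3*y**2 + 8*y - 5; vanishes at y ∈ {1}. (-3, 1): f_x = 0, f = 0 — SINGULAR.
  x = -2: f_y(-2, y) = -3*y**2 + 12*y - 10; no integer root y with |y| ≤ 4.
  x = -1: f_y(-1, y) = -3*y**2 + 16*y - 17; no integer root y with |y| ≤ 4.
  x = 0: f_y(0, y) = -3*y**2 + 20*y - 26; no integer root y with |y| ≤ 4.
  x = 1: f_y(1, y) = -3*y**2 + 24*y - 37; no integer root y with |y| ≤ 4.
  x = 2: f_y(2, y) = -3*y**2 + 28*y - 50; no integer root y with |y| ≤ 4.
  x = 3: f_y(3, y) = -3*y**2 + 32*y - 65; no integer root y with |y| ≤ 4.
  x = 4: f_y(4, y) = -3*y**2 + 36*y - 82; no integer root y with |y| ≤ 4.
Only singular point on the grid: (-3, 1).
Classify: substitute x = -3 + u, y = 1 + v and expand: f = u**3 - u**2*v + 2*u*v**2 - v**3 + v**2.
No constant or linear terms (consistent with a singular point). Quadratic part: v**2. Cubic part: u**3 - u**2*v + 2*u*v**2 - v**3.
The quadratic part v**2 is a perfect square, so there is a single (double) tangent line v = 0, i.e. y = 1. Restricting the cubic part to that line (v = 0) leaves u**3 ≠ 0, so f is not divisible by v and the branch is v² ≈ -u**3 to lowest order — this is a cusp.
Classification: cusp.


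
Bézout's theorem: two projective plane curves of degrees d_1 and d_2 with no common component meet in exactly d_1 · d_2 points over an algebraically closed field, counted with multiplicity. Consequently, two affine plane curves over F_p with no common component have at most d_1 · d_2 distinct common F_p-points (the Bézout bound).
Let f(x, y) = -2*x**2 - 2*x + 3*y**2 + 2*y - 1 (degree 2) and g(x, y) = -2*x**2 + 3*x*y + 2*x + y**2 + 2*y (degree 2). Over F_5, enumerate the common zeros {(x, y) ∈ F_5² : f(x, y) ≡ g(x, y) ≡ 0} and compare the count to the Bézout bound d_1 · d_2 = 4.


Common zeros: {(1, 0), (3, 1)}; count = 2; Bézout bound = 4.

deg(f) = 2, deg(g) = 2, so Bézout bound = 4.
Scan x ∈ F_5. For each x, list the y ∈ F_5 with f(x, y) ≡ 0 and those with g(x, y) ≡ 0 (mod 5); the common zeros in that column are the intersection.
  x = 0: f ≡ 0 at y ∈ {2, 4}; g ≡ 0 at y ∈ {0, 3}; common: ∅.
  x = 1: f ≡ 0 at y ∈ {0, 1}; g ≡ 0 at y ∈ {0}; common: {0}.
  x = 2: f ≡ 0 at y ∈ {3}; g ≡ 0 at y ∈ {1}; common: ∅.
  x = 3: f ≡ 0 at y ∈ {0, 1}; g ≡ 0 at y ∈ {1, 3}; common: {1}.
  x = 4: f ≡ 0 at y ∈ {2, 4}; g ≡ 0 at y ∈ ∅; common: ∅.
Collecting: common zeros = {(1, 0), (3, 1)}, so the count is 2.
Comparison with the Bézout bound: 2 ≤ 4 = deg(f)·deg(g), as expected for curves with no common component (the affine F_5-count falls short of the bound because intersections may lie at infinity, over extension fields, or carry multiplicity).


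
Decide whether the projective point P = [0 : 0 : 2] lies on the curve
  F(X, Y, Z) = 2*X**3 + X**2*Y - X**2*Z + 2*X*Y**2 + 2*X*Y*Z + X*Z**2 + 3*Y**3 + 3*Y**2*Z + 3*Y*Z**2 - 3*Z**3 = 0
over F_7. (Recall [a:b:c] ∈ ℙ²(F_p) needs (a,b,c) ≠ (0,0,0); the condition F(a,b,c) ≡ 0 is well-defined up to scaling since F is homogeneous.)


F(0,0,2) ≡ 4 (mod 7); P is NOT on the curve.

Evaluate F(0, 0, 2) term-by-term (mod 7).
  2*X**3 ↦ 2·0·1·1 = 0
  X**2*Y ↦ 1·0·0·1 = 0
  -X**2*Z ↦ -1·0·1·2 = 0
  2*X*Y**2 ↦ 2·0·0·1 = 0
  2*X*Y*Z ↦ 2·0·0·2 = 0
  X*Z**2 ↦ 1·0·1·4 = 0
  3*Y**3 ↦ 3·1·0·1 = 0
  3*Y**2*Z ↦ 3·1·0·2 = 0
  3*Y*Z**2 ↦ 3·1·0·4 = 0
  -3*Z**3 ↦ -3·1·1·8 = -24
Sum: F(0, 0, 2) = (0) + (0) + (0) + (0) + (0) + (0) + (0) + (0) + (0) + (-24) = -24.
Reducing mod 7: -24 ≡ 4 (mod 7).
Since F(a, b, c) ≡ 4 ≠ 0 (mod 7), P does NOT lie on the curve.


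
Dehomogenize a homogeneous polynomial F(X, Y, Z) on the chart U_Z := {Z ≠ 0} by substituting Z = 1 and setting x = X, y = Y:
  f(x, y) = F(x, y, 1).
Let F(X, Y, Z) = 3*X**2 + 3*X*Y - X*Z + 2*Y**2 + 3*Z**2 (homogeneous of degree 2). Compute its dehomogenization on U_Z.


f(x, y) = 3*x**2 + 3*x*y - x + 2*y**2 + 3

On U_Z we set Z = 1. Each monomial c·X^i·Y^j·Z^k in F becomes c·x^i·y^j·1^k = c·x^i·y^j.
Substituting Z = 1: F(X, Y, 1) = 3*x**2 + 3*x*y - x + 2*y**2 + 3.
Note: deg(f) ≤ deg(F) = 2; strict inequality happens when F is divisible by Z (lost terms).


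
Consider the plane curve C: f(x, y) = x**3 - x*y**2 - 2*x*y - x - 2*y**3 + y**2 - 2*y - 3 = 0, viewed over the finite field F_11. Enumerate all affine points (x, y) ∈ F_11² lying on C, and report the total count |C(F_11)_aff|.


Affine F_11-points: {(0, 8), (2, 4), (2, 8), (3, 5), (4, 10), (5, 1), (6, 2), (6, 3), (6, 9), (7, 7), (8, 3), (9, 8), (10, 2), (10, 4), (10, 6)}; count = 15.

For each of the 121 pairs (x, y) ∈ F_11², evaluate f(x, y) mod 11. Record the zeros.
  x = 0: [0↦8, 1↦5, 2↦3, 3↦1, 4↦9, 5↦4, 6↦7, 7↦6, 8↦0, 9↦10, 10↦2]  zeros at y ∈ {8}
  x = 1: [0↦8, 1↦2, 2↦6, 3↦8, 4↦7, 5↦2, 6↦3, 7↦9, 8↦8, 9↦10, 10↦3]  zeros at y ∈ ∅
  x = 2: [0↦3, 1↦5, 2↦4, 3↦10, 4↦0, 5↦6, 6↦5, 7↦7, 8↦0, 9↦5, 10↦10]  zeros at y ∈ {4, 8}
  x = 3: [0↦10, 1↦9, 2↦3, 3↦2, 4↦5, 5↦0, 6↦8, 7↦6, 8↦4, 9↦1, 10↦7]  zeros at y ∈ {5}
  x = 4: [0↦2, 1↦9, 2↦9, 3↦1, 4↦6, 5↦1, 6↦7, 7↦1, 8↦4, 9↦4, 10↦0]  zeros at y ∈ {10}
  x = 5: [0↦7, 1↦0, 2↦6, 3↦2, 4↦9, 5↦4, 6↦8, 7↦9, 8↦6, 9↦9, 10↦6]  zeros at y ∈ {1}
  x = 6: [0↦9, 1↦10, 2↦0, 3↦0, 4↦9, 5↦4, 6↦6, 7↦3, 8↦5, 9↦0, 10↦9]  zeros at y ∈ {2, 3, 9}
  x = 7: [0↦3, 1↦1, 2↦8, 3↦1, 4↦1, 5↦7, 6↦7, 7↦0, 8↦7, 9↦5, 10↦4]  zeros at y ∈ {7}
  x = 8: [0↦6, 1↦1, 2↦3, 3↦0, 4↦2, 5↦8, 6↦6, 7↦6, 8↦7, 9↦8, 10↦8]  zeros at y ∈ {3}
  x = 9: [0↦2, 1↦5, 2↦2, 3↦3, 4↦7, 5↦2, 6↦9, 7↦5, 8↦0, 9↦4, 10↦5]  zeros at y ∈ {8}
  x = 10: [0↦8, 1↦8, 2↦0, 3↦5, 4↦0, 5↦6, 6↦0, 7↦3, 8↦3, 9↦10, 10↦1]  zeros at y ∈ {2, 4, 6}
Collecting zeros: affine points = {(0, 8), (2, 4), (2, 8), (3, 5), (4, 10), (5, 1), (6, 2), (6, 3), (6, 9), (7, 7), (8, 3), (9, 8), (10, 2), (10, 4), (10, 6)}.
Total count |C(F_11)_aff| = 15.


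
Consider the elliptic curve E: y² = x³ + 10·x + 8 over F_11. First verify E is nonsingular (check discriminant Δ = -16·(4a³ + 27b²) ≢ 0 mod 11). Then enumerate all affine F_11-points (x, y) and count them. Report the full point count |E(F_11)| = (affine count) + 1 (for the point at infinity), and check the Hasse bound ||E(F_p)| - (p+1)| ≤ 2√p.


Affine points = {(2, 5), (2, 6), (6, 3), (6, 8), (7, 5), (7, 6)}; affine count = 6; |E(F_11)| = 7.

Discriminant check: Δ ∝ 4a³ + 27b² = 4·10³ + 27·8² = 4·1000 + 27·64 ≡ 8 (mod 11). Nonzero ⇒ E is nonsingular.
For each x ∈ F_11, compute rhs = x³ + 10·x + 8 mod 11, then count y ∈ F_11 with y² ≡ rhs.
  x = 0: rhs = 8, matching y values: none (0 points).
  x = 1: rhs = 8, matching y values: none (0 points).
  x = 2: rhs = 3, matching y values: 5, 6 (2 points).
  x = 3: rhs = 10, matching y values: none (0 points).
  x = 4: rhs = 2, matching y values: none (0 points).
  x = 5: rhs = 7, matching y values: none (0 points).
  x = 6: rhs = 9, matching y values: 3, 8 (2 points).
  x = 7: rhs = 3, matching y values: 5, 6 (2 points).
  x = 8: rhs = 6, matching y values: none (0 points).
  x = 9: rhs = 2, matching y values: none (0 points).
  x = 10: rhs = 8, matching y values: none (0 points).
Total affine count: 6.
Full point count |E(F_11)| = 6 + 1 = 7.
Hasse bound: |7 − (11+1)| = |-5| = 5 ≤ 2√11 ≈ 6.6332 ✓.


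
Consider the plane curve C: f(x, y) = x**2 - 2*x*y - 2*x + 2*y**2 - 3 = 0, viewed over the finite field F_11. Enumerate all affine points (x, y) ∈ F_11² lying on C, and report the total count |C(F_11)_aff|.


Affine F_11-points: {(1, 2), (1, 10), (3, 0), (3, 3), (5, 2), (5, 3), (6, 1), (6, 5), (9, 1), (9, 8), (10, 0), (10, 10)}; count = 12.

For each of the 121 pairs (x, y) ∈ F_11², evaluate f(x, y) mod 11. Record the zeros.
  x = 0: [0↦8, 1↦10, 2↦5, 3↦4, 4↦7, 5↦3, 6↦3, 7↦7, 8↦4, 9↦5, 10↦10]  zeros at y ∈ ∅
  x = 1: [0↦7, 1↦7, 2↦0, 3↦8, 4↦9, 5↦3, 6↦1, 7↦3, 8↦9, 9↦8, 10↦0]  zeros at y ∈ {2, 10}
  x = 2: [0↦8, 1↦6, 2↦8, 3↦3, 4↦2, 5↦5, 6↦1, 7↦1, 8↦5, 9↦2, 10↦3]  zeros at y ∈ ∅
  x = 3: [0↦0, 1↦7, 2↦7, 3↦0, 4↦8, 5↦9, 6↦3, 7↦1, 8↦3, 9↦9, 10↦8]  zeros at y ∈ {0, 3}
  x = 4: [0↦5, 1↦10, 2↦8, 3↦10, 4↦5, 5↦4, 6↦7, 7↦3, 8↦3, 9↦7, 10↦4]  zeros at y ∈ ∅
  x = 5: [0↦1, 1↦4, 2↦0, 3↦0, 4↦4, 5↦1, 6↦2, 7↦7, 8↦5, 9↦7, 10↦2]  zeros at y ∈ {2, 3}
  x = 6: [0↦10, 1↦0, 2↦5, 3↦3, 4↦5, 5↦0, 6↦10, 7↦2, 8↦9, 9↦9, 10↦2]  zeros at y ∈ {1, 5}
  x = 7: [0↦10, 1↦9, 2↦1, 3↦8, 4↦8, 5↦1, 6↦9, 7↦10, 8↦4, 9↦2, 10↦4]  zeros at y ∈ ∅
  x = 8: [0↦1, 1↦9, 2↦10, 3↦4, 4↦2, 5↦4, 6↦10, 7↦9, 8↦1, 9↦8, 10↦8]  zeros at y ∈ ∅
  x = 9: [0↦5, 1↦0, 2↦10, 3↦2, 4↦9, 5↦9, 6↦2, 7↦10, 8↦0, 9↦5, 10↦3]  zeros at y ∈ {1, 8}
  x = 10: [0↦0, 1↦4, 2↦1, 3↦2, 4↦7, 5↦5, 6↦7, 7↦2, 8↦1, 9↦4, 10↦0]  zeros at y ∈ {0, 10}
Collecting zeros: affine points = {(1, 2), (1, 10), (3, 0), (3, 3), (5, 2), (5, 3), (6, 1), (6, 5), (9, 1), (9, 8), (10, 0), (10, 10)}.
Total count |C(F_11)_aff| = 12.


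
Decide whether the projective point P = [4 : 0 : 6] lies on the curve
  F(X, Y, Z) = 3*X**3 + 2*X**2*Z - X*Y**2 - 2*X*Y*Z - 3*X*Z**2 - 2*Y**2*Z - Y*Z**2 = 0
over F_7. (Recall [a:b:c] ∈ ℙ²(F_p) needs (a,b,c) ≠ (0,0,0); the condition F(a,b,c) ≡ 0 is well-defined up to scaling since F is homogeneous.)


F(4,0,6) ≡ 1 (mod 7); P is NOT on the curve.

Evaluate F(4, 0, 6) term-by-term (mod 7).
  3*X**3 ↦ 3·64·1·1 = 192
  2*X**2*Z ↦ 2·16·1·6 = 192
  -X*Y**2 ↦ -1·4·0·1 = 0
  -2*X*Y*Z ↦ -2·4·0·6 = 0
  -3*X*Z**2 ↦ -3·4·1·36 = -432
  -2*Y**2*Z ↦ -2·1·0·6 = 0
  -Y*Z**2 ↦ -1·1·0·36 = 0
Sum: F(4, 0, 6) = (192) + (192) + (0) + (0) + (-432) + (0) + (0) = -48.
Reducing mod 7: -48 ≡ 1 (mod 7).
Since F(a, b, c) ≡ 1 ≠ 0 (mod 7), P does NOT lie on the curve.


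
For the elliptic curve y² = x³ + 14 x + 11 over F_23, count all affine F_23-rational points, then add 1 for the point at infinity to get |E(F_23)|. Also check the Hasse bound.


Affine points = {(1, 7), (1, 16), (2, 1), (2, 22), (4, 4), (4, 19), (6, 9), (6, 14), (10, 1), (10, 22), (11, 1), (11, 22), (15, 10), (15, 13), (18, 0), (19, 11), (19, 12)}; affine count = 17; |E(F_23)| = 18.

Discriminant check: Δ ∝ 4a³ + 27b² = 4·14³ + 27·11² = 4·2744 + 27·121 ≡ 6 (mod 23). Nonzero ⇒ E is nonsingular.
For each x ∈ F_23, compute rhs = x³ + 14·x + 11 mod 23, then count y ∈ F_23 with y² ≡ rhs.
  x = 0: rhs = 11, matching y values: none (0 points).
  x = 1: rhs = 3, matching y values: 7, 16 (2 points).
  x = 2: rhs = 1, matching y values: 1, 22 (2 points).
  x = 3: rhs = 11, matching y values: none (0 points).
  x = 4: rhs = 16, matching y values: 4, 19 (2 points).
  x = 5: rhs = 22, matching y values: none (0 points).
  x = 6: rhs = 12, matching y values: 9, 14 (2 points).
  x = 7: rhs = 15, matching y values: none (0 points).
  x = 8: rhs = 14, matching y values: none (0 points).
  x = 9: rhs = 15, matching y values: none (0 points).
  x = 10: rhs = 1, matching y values: 1, 22 (2 points).
  x = 11: rhs = 1, matching y values: 1, 22 (2 points).
  x = 12: rhs = 21, matching y values: none (0 points).
  x = 13: rhs = 21, matching y values: none (0 points).
  x = 14: rhs = 7, matching y values: none (0 points).
  x = 15: rhs = 8, matching y values: 10, 13 (2 points).
  x = 16: rhs = 7, matching y values: none (0 points).
  x = 17: rhs = 10, matching y values: none (0 points).
  x = 18: rhs = 0, matching y values: 0 (1 points).
  x = 19: rhs = 6, matching y values: 11, 12 (2 points).
  x = 20: rhs = 11, matching y values: none (0 points).
  x = 21: rhs = 21, matching y values: none (0 points).
  x = 22: rhs = 19, matching y values: none (0 points).
Total affine count: 17.
Full point count |E(F_23)| = 17 + 1 = 18.
Hasse bound: |18 − (23+1)| = |-6| = 6 ≤ 2√23 ≈ 9.5917 ✓.


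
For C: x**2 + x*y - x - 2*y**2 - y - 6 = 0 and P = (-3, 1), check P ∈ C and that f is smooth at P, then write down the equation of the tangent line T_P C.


Tangent line at P: -6*x - 8*y - 10 = 0.

Step 1: f(-3, 1) = 0, so P lies on C.
Step 2: partial derivatives
  f_x(x, y) = 2*x + y - 1, f_y(x, y) = x - 4*y - 1.
  f_x(P) = -6, f_y(P) = -8 (gradient nonzero, so P is smooth).
Step 3: tangent line at P: -6·(x − -3) + -8·(y − 1) = 0.
Expanding: -6*x - 8*y - 10 = 0.


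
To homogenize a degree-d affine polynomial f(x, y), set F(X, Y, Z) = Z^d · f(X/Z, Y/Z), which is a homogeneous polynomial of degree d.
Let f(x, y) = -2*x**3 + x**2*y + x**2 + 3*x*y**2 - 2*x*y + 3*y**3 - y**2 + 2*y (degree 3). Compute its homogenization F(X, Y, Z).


F(X, Y, Z) = -2*X**3 + X**2*Y + X**2*Z + 3*X*Y**2 - 2*X*Y*Z + 3*Y**3 - Y**2*Z + 2*Y*Z**2

deg(f) = 3.
Substitute x = X/Z, y = Y/Z into f, then multiply by Z^3.
  monomial -2·x^3·y^0 ↦ -2·X^3·Y^0·Z^0.
  monomial 1·x^2·y^1 ↦ 1·X^2·Y^1·Z^0.
  monomial 1·x^2·y^0 ↦ 1·X^2·Y^0·Z^1.
  monomial 3·x^1·y^2 ↦ 3·X^1·Y^2·Z^0.
  monomial -2·x^1·y^1 ↦ -2·X^1·Y^1·Z^1.
  monomial 3·x^0·y^3 ↦ 3·X^0·Y^3·Z^0.
  monomial -1·x^0·y^2 ↦ -1·X^0·Y^2·Z^1.
  monomial 2·x^0·y^1 ↦ 2·X^0·Y^1·Z^2.
Collecting: F(X, Y, Z) = -2*X**3 + X**2*Y + X**2*Z + 3*X*Y**2 - 2*X*Y*Z + 3*Y**3 - Y**2*Z + 2*Y*Z**2.


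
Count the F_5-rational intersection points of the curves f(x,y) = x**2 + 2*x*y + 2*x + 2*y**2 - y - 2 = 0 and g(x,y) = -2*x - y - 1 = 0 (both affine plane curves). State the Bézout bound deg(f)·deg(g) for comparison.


Common zeros: ∅; count = 0; Bézout bound = 2.

deg(f) = 2, deg(g) = 1, so Bézout bound = 2.
Scan x ∈ F_5. For each x, list the y ∈ F_5 with f(x, y) ≡ 0 and those with g(x, y) ≡ 0 (mod 5); the common zeros in that column are the intersection.
  x = 0: f ≡ 0 at y ∈ ∅; g ≡ 0 at y ∈ {4}; common: ∅.
  x = 1: f ≡ 0 at y ∈ ∅; g ≡ 0 at y ∈ {2}; common: ∅.
  x = 2: f ≡ 0 at y ∈ {2, 4}; g ≡ 0 at y ∈ {0}; common: ∅.
  x = 3: f ≡ 0 at y ∈ {1, 4}; g ≡ 0 at y ∈ {3}; common: ∅.
  x = 4: f ≡ 0 at y ∈ ∅; g ≡ 0 at y ∈ {1}; common: ∅.
Collecting: common zeros = ∅, so the count is 0.
Comparison with the Bézout bound: 0 ≤ 2 = deg(f)·deg(g), as expected for curves with no common component (the affine F_5-count falls short of the bound because intersections may lie at infinity, over extension fields, or carry multiplicity).


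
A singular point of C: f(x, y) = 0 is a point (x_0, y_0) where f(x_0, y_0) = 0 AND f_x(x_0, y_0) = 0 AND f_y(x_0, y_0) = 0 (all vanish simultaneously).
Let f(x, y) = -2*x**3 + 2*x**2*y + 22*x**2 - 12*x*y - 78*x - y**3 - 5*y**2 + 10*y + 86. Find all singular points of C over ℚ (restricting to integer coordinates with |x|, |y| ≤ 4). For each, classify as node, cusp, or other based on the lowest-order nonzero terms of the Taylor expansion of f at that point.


Singular points: {(3, -2)}; classification: cusp.

Compute partial derivatives:
  f_x = -6*x**2 + 4*x*y + 44*x - 12*y - 78.
  f_y = 2*x**2 - 12*x - 3*y**2 - 10*y + 10.
Scan x_0 ∈ {−4, ..., 4}. For each x_0, f_y(x_0, y) is a polynomial in y; find its integer roots y ∈ {−4, ..., 4}, then test f_x and f at those candidates.
  x = -4: f_y(-4, y) = -3*y**2 - 10*y + 90; no integer root y with |y| ≤ 4.
  x = -3: f_y(-3, y) = -3*y**2 - 10*y + 64; no integer root y with |y| ≤ 4.
  x = -2: f_y(-2, y) = -3*y**2 - 10*y + 42; no integer root y with |y| ≤ 4.
  x = -1: f_y(-1, y) = -3*y**2 - 10*y + 24; no integer root y with |y| ≤ 4.
  x = 0: f_y(0, y) = -3*y**2 - 10*y + 10; no integer root y with |y| ≤ 4.
  x = 1: f_y(1, y) = -3*y**2 - 10*y; vanishes at y ∈ {0}. (1, 0): f_x = -40 ≠ 0.
  x = 2: f_y(2, y) = -3*y**2 - 10*y - 6; no integer root y with |y| ≤ 4.
  x = 3: f_y(3, y) = -3*y**2 - 10*y - 8; vanishes at y ∈ {-2}. (3, -2): f_x = 0, f = 0 — SINGULAR.
  x = 4: f_y(4, y) = -3*y**2 - 10*y - 6; no integer root y with |y| ≤ 4.
Only singular point on the grid: (3, -2).
Classify: substitute x = 3 + u, y = -2 + v and expand: f = -2*u**3 + 2*u**2*v - v**3 + v**2.
No constant or linear terms (consistent with a singular point). Quadratic part: v**2. Cubic part: -2*u**3 + 2*u**2*v - v**3.
The quadratic part v**2 is a perfect square, so there is a single (double) tangent line v = 0, i.e. y = -2. Restricting the cubic part to that line (v = 0) leaves -2*u**3 ≠ 0, so f is not divisible by v and the branch is v² ≈ 2*u**3 to lowest order — this is a cusp.
Classification: cusp.


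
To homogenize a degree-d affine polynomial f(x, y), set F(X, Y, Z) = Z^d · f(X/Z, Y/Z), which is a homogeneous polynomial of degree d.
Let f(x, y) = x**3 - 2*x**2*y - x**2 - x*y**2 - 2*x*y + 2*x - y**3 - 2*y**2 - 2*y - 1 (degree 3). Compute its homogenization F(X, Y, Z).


F(X, Y, Z) = X**3 - 2*X**2*Y - X**2*Z - X*Y**2 - 2*X*Y*Z + 2*X*Z**2 - Y**3 - 2*Y**2*Z - 2*Y*Z**2 - Z**3

deg(f) = 3.
Substitute x = X/Z, y = Y/Z into f, then multiply by Z^3.
  monomial 1·x^3·y^0 ↦ 1·X^3·Y^0·Z^0.
  monomial -2·x^2·y^1 ↦ -2·X^2·Y^1·Z^0.
  monomial -1·x^2·y^0 ↦ -1·X^2·Y^0·Z^1.
  monomial -1·x^1·y^2 ↦ -1·X^1·Y^2·Z^0.
  monomial -2·x^1·y^1 ↦ -2·X^1·Y^1·Z^1.
  monomial 2·x^1·y^0 ↦ 2·X^1·Y^0·Z^2.
  monomial -1·x^0·y^3 ↦ -1·X^0·Y^3·Z^0.
  monomial -2·x^0·y^2 ↦ -2·X^0·Y^2·Z^1.
  monomial -2·x^0·y^1 ↦ -2·X^0·Y^1·Z^2.
  monomial -1·x^0·y^0 ↦ -1·X^0·Y^0·Z^3.
Collecting: F(X, Y, Z) = X**3 - 2*X**2*Y - X**2*Z - X*Y**2 - 2*X*Y*Z + 2*X*Z**2 - Y**3 - 2*Y**2*Z - 2*Y*Z**2 - Z**3.


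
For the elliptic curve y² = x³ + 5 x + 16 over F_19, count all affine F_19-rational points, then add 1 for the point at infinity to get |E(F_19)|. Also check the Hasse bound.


Affine points = {(0, 4), (0, 15), (3, 1), (3, 18), (4, 9), (4, 10), (8, 6), (8, 13), (9, 7), (9, 12), (13, 6), (13, 13), (17, 6), (17, 13)}; affine count = 14; |E(F_19)| = 15.

Discriminant check: Δ ∝ 4a³ + 27b² = 4·5³ + 27·16² = 4·125 + 27·256 ≡ 2 (mod 19). Nonzero ⇒ E is nonsingular.
For each x ∈ F_19, compute rhs = x³ + 5·x + 16 mod 19, then count y ∈ F_19 with y² ≡ rhs.
  x = 0: rhs = 16, matching y values: 4, 15 (2 points).
  x = 1: rhs = 3, matching y values: none (0 points).
  x = 2: rhs = 15, matching y values: none (0 points).
  x = 3: rhs = 1, matching y values: 1, 18 (2 points).
  x = 4: rhs = 5, matching y values: 9, 10 (2 points).
  x = 5: rhs = 14, matching y values: none (0 points).
  x = 6: rhs = 15, matching y values: none (0 points).
  x = 7: rhs = 14, matching y values: none (0 points).
  x = 8: rhs = 17, matching y values: 6, 13 (2 points).
  x = 9: rhs = 11, matching y values: 7, 12 (2 points).
  x = 10: rhs = 2, matching y values: none (0 points).
  x = 11: rhs = 15, matching y values: none (0 points).
  x = 12: rhs = 18, matching y values: none (0 points).
  x = 13: rhs = 17, matching y values: 6, 13 (2 points).
  x = 14: rhs = 18, matching y values: none (0 points).
  x = 15: rhs = 8, matching y values: none (0 points).
  x = 16: rhs = 12, matching y values: none (0 points).
  x = 17: rhs = 17, matching y values: 6, 13 (2 points).
  x = 18: rhs = 10, matching y values: none (0 points).
Total affine count: 14.
Full point count |E(F_19)| = 14 + 1 = 15.
Hasse bound: |15 − (19+1)| = |-5| = 5 ≤ 2√19 ≈ 8.7178 ✓.


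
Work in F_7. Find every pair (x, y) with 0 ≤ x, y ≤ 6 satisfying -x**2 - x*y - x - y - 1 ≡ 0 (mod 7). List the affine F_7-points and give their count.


Affine F_7-points: {(0, 6), (1, 2), (2, 0), (3, 2), (4, 0), (5, 3)}; count = 6.

For each of the 49 pairs (x, y) ∈ F_7², evaluate f(x, y) mod 7. Record the zeros.
  x = 0: [0↦6, 1↦5, 2↦4, 3↦3, 4↦2, 5↦1, 6↦0]  zeros at y ∈ {6}
  x = 1: [0↦4, 1↦2, 2↦0, 3↦5, 4↦3, 5↦1, 6↦6]  zeros at y ∈ {2}
  x = 2: [0↦0, 1↦4, 2↦1, 3↦5, 4↦2, 5↦6, 6↦3]  zeros at y ∈ {0}
  x = 3: [0↦1, 1↦4, 2↦0, 3↦3, 4↦6, 5↦2, 6↦5]  zeros at y ∈ {2}
  x = 4: [0↦0, 1↦2, 2↦4, 3↦6, 4↦1, 5↦3, 6↦5]  zeros at y ∈ {0}
  x = 5: [0↦4, 1↦5, 2↦6, 3↦0, 4↦1, 5↦2, 6↦3]  zeros at y ∈ {3}
  x = 6: [0↦6, 1↦6, 2↦6, 3↦6, 4↦6, 5↦6, 6↦6]  zeros at y ∈ ∅
Collecting zeros: affine points = {(0, 6), (1, 2), (2, 0), (3, 2), (4, 0), (5, 3)}.
Total count |C(F_7)_aff| = 6.


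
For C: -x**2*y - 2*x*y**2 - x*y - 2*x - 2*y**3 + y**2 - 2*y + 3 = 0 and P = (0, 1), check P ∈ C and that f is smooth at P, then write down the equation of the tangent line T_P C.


Tangent line at P: -5*x - 6*y + 6 = 0.

Step 1: f(0, 1) = 0, so P lies on C.
Step 2: partial derivatives
  f_x(x, y) = -2*x*y - 2*y**2 - y - 2, f_y(x, y) = -x**2 - 4*x*y - x - 6*y**2 + 2*y - 2.
  f_x(P) = -5, f_y(P) = -6 (gradient nonzero, so P is smooth).
Step 3: tangent line at P: -5·(x − 0) + -6·(y − 1) = 0.
Expanding: -5*x - 6*y + 6 = 0.


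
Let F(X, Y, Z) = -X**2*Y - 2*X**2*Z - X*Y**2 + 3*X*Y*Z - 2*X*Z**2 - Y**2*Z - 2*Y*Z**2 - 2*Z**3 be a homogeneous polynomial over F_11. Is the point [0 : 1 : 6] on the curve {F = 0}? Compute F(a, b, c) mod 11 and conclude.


F(0,1,6) ≡ 7 (mod 11); P is NOT on the curve.

Evaluate F(0, 1, 6) term-by-term (mod 11).
  -X**2*Y ↦ -1·0·1·1 = 0
  -2*X**2*Z ↦ -2·0·1·6 = 0
  -X*Y**2 ↦ -1·0·1·1 = 0
  3*X*Y*Z ↦ 3·0·1·6 = 0
  -2*X*Z**2 ↦ -2·0·1·36 = 0
  -Y**2*Z ↦ -1·1·1·6 = -6
  -2*Y*Z**2 ↦ -2·1·1·36 = -72
  -2*Z**3 ↦ -2·1·1·216 = -432
Sum: F(0, 1, 6) = (0) + (0) + (0) + (0) + (0) + (-6) + (-72) + (-432) = -510.
Reducing mod 11: -510 ≡ 7 (mod 11).
Since F(a, b, c) ≡ 7 ≠ 0 (mod 11), P does NOT lie on the curve.


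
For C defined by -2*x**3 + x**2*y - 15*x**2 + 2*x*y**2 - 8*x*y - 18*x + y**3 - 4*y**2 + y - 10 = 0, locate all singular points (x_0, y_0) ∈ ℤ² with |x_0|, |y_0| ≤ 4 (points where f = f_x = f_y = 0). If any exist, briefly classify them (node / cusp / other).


Singular points: {(-2, 3)}; classification: cusp.

Compute partial derivatives:
  f_x = -6*x**2 + 2*x*y - 30*x + 2*y**2 - 8*y - 18.
  f_y = x**2 + 4*x*y - 8*x + 3*y**2 - 8*y + 1.
Scan x_0 ∈ {−4, ..., 4}. For each x_0, f_y(x_0, y) is a polynomial in y; find its integer roots y ∈ {−4, ..., 4}, then test f_x and f at those candidates.
  x = -4: f_y(-4, y) = 3*y**2 - 24*y + 49; no integer root y with |y| ≤ 4.
  x = -3: f_y(-3, y) = 3*y**2 - 20*y + 34; no integer root y with |y| ≤ 4.
  x = -2: f_y(-2, y) = 3*y**2 - 16*y + 21; vanishes at y ∈ {3}. (-2, 3): f_x = 0, f = 0 — SINGULAR.
  x = -1: f_y(-1, y) = 3*y**2 - 12*y + 10; no integer root y with |y| ≤ 4.
  x = 0: f_y(0, y) = 3*y**2 - 8*y + 1; no integer root y with |y| ≤ 4.
  x = 1: f_y(1, y) = 3*y**2 - 4*y - 6; no integer root y with |y| ≤ 4.
  x = 2: f_y(2, y) = 3*y**2 - 11; no integer root y with |y| ≤ 4.
  x = 3: f_y(3, y) = 3*y**2 + 4*y - 14; no integer root y with |y| ≤ 4.
  x = 4: f_y(4, y) = 3*y**2 + 8*y - 15; no integer root y with |y| ≤ 4.
Only singular point on the grid: (-2, 3).
Classify: substitute x = -2 + u, y = 3 + v and expand: f = -2*u**3 + u**2*v + 2*u*v**2 + v**3 + v**2.
No constant or linear terms (consistent with a singular point). Quadratic part: v**2. Cubic part: -2*u**3 + u**2*v + 2*u*v**2 + v**3.
The quadratic part v**2 is a perfect square, so there is a single (double) tangent line v = 0, i.e. y = 3. Restricting the cubic part to that line (v = 0) leaves -2*u**3 ≠ 0, so f is not divisible by v and the branch is v² ≈ 2*u**3 to lowest order — this is a cusp.
Classification: cusp.
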